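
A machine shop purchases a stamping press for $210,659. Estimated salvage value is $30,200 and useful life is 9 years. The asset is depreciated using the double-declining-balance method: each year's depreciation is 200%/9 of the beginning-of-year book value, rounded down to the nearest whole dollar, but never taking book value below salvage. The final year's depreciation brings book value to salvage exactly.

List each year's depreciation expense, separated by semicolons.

Depreciable base = $210,659 − $30,200 = $180,459.
Year 1: ⌊$210,659 × 200%/9⌋ = $46,813. Book value $163,846.
Year 2: ⌊$163,846 × 200%/9⌋ = $36,410. Book value $127,436.
Year 3: ⌊$127,436 × 200%/9⌋ = $28,319. Book value $99,117.
Year 4: ⌊$99,117 × 200%/9⌋ = $22,026. Book value $77,091.
Year 5: ⌊$77,091 × 200%/9⌋ = $17,131. Book value $59,960.
Year 6: ⌊$59,960 × 200%/9⌋ = $13,324. Book value $46,636.
Year 7: ⌊$46,636 × 200%/9⌋ = $10,363. Book value $36,273.
Year 8: ⌊$36,273 × 200%/9⌋ = $8,060, capped at $6,073. Book value $30,200.
Year 9 (final): $30,200 − $30,200 = $0. Book value $30,200.

$46,813; $36,410; $28,319; $22,026; $17,131; $13,324; $10,363; $6,073; $0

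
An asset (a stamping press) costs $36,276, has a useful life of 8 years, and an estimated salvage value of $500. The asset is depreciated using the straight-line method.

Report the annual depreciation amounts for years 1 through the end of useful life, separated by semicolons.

Depreciable base = $36,276 − $500 = $35,776.
Annual expense = $35,776 / 8 = $4,472.
End of year 1: book value $31,804.
End of year 2: book value $27,332.
End of year 3: book value $22,860.
End of year 4: book value $18,388.
End of year 5: book value $13,916.
End of year 6: book value $9,444.
End of year 7: book value $4,972.
End of year 8: book value $500.

$4,472; $4,472; $4,472; $4,472; $4,472; $4,472; $4,472; $4,472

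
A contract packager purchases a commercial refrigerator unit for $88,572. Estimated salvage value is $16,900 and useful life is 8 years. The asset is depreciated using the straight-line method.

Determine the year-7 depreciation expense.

Depreciable base = $88,572 − $16,900 = $71,672.
Annual expense = $71,672 / 8 = $8,959.

$8,959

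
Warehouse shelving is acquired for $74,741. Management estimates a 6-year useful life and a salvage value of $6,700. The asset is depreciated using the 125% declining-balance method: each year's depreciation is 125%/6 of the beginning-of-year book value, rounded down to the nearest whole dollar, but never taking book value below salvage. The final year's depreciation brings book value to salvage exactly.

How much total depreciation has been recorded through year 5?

Depreciable base = $74,741 − $6,700 = $68,041.
Year 1: ⌊$74,741 × 125%/6⌋ = $15,571. Book value $59,170.
Year 2: ⌊$59,170 × 125%/6⌋ = $12,327. Book value $46,843.
Year 3: ⌊$46,843 × 125%/6⌋ = $9,758. Book value $37,085.
Year 4: ⌊$37,085 × 125%/6⌋ = $7,726. Book value $29,359.
Year 5: ⌊$29,359 × 125%/6⌋ = $6,116. Book value $23,243.
Accumulated through year 5 = $74,741 − $23,243 = $51,498.

$51,498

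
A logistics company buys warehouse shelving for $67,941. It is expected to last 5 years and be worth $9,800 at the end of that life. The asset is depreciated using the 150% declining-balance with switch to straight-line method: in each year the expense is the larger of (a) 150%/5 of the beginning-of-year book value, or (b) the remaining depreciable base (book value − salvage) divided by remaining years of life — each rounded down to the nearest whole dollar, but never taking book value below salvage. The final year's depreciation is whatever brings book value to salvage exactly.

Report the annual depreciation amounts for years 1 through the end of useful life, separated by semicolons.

Depreciable base = $67,941 − $9,800 = $58,141.
Year 1: DB = ⌊$67,941 × 150%/5⌋ = $20,382; SL = ⌊$58,141/5⌋ = $11,628 → take DB $20,382. Book value $47,559.
Year 2: DB = ⌊$47,559 × 150%/5⌋ = $14,267; SL = ⌊$37,759/4⌋ = $9,439 → take DB $14,267. Book value $33,292.
Year 3: DB = ⌊$33,292 × 150%/5⌋ = $9,987; SL = ⌊$23,492/3⌋ = $7,830 → take DB $9,987. Book value $23,305.
Year 4: DB = ⌊$23,305 × 150%/5⌋ = $6,991; SL = ⌊$13,505/2⌋ = $6,752 → take DB $6,991. Book value $16,314.
Year 5 (final): $16,314 − $9,800 = $6,514. Book value $9,800.

$20,382; $14,267; $9,987; $6,991; $6,514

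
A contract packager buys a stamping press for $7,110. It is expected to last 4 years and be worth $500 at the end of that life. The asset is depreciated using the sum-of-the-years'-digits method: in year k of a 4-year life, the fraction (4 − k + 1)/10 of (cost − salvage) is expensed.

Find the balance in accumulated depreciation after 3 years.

$5,949

Depreciable base = $7,110 − $500 = $6,610.
Sum of the years' digits = 4+3+2+1 = 10.
Year 1: $6,610 × 4/10 = $2,644. Book value $4,466.
Year 2: $6,610 × 3/10 = $1,983. Book value $2,483.
Year 3: $6,610 × 2/10 = $1,322. Book value $1,161.
Accumulated through year 3 = $7,110 − $1,161 = $5,949.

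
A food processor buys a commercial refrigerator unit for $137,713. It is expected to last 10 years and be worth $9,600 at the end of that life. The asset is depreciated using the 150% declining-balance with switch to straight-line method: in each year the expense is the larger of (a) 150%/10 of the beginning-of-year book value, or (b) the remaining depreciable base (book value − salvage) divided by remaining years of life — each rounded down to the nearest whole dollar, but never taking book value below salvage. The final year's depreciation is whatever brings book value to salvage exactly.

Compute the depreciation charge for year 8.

Depreciable base = $137,713 − $9,600 = $128,113.
Year 1: DB = ⌊$137,713 × 150%/10⌋ = $20,656; SL = ⌊$128,113/10⌋ = $12,811 → take DB $20,656. Book value $117,057.
Year 2: DB = ⌊$117,057 × 150%/10⌋ = $17,558; SL = ⌊$107,457/9⌋ = $11,939 → take DB $17,558. Book value $99,499.
Year 3: DB = ⌊$99,499 × 150%/10⌋ = $14,924; SL = ⌊$89,899/8⌋ = $11,237 → take DB $14,924. Book value $84,575.
Year 4: DB = ⌊$84,575 × 150%/10⌋ = $12,686; SL = ⌊$74,975/7⌋ = $10,710 → take DB $12,686. Book value $71,889.
Year 5: DB = ⌊$71,889 × 150%/10⌋ = $10,783; SL = ⌊$62,289/6⌋ = $10,381 → take DB $10,783. Book value $61,106.
Year 6: DB = ⌊$61,106 × 150%/10⌋ = $9,165; SL = ⌊$51,506/5⌋ = $10,301 → take SL $10,301. Book value $50,805.
Year 7: DB = ⌊$50,805 × 150%/10⌋ = $7,620; SL = ⌊$41,205/4⌋ = $10,301 → take SL $10,301. Book value $40,504.
Year 8: DB = ⌊$40,504 × 150%/10⌋ = $6,075; SL = ⌊$30,904/3⌋ = $10,301 → take SL $10,301. Book value $30,203.

$10,301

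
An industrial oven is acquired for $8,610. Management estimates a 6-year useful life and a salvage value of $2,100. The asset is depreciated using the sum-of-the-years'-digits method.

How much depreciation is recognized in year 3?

$1,240

Depreciable base = $8,610 − $2,100 = $6,510.
Sum of the years' digits = 6+5+4+3+2+1 = 21.
Year 1: $6,510 × 6/21 = $1,860. Book value $6,750.
Year 2: $6,510 × 5/21 = $1,550. Book value $5,200.
Year 3: $6,510 × 4/21 = $1,240. Book value $3,960.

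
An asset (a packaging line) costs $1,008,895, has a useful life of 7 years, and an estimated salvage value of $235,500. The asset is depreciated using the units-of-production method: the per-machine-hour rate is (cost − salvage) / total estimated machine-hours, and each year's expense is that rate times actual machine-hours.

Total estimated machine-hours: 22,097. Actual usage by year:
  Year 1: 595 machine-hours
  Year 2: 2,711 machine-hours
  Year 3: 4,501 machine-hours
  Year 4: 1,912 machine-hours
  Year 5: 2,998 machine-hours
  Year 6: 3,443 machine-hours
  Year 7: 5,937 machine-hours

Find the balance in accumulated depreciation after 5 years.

Depreciable base = $1,008,895 − $235,500 = $773,395.
Rate = $773,395 / 22,097 machine-hours = $35 per machine-hour.
Year 1: 595 × $35 = $20,825. Book value $988,070.
Year 2: 2,711 × $35 = $94,885. Book value $893,185.
Year 3: 4,501 × $35 = $157,535. Book value $735,650.
Year 4: 1,912 × $35 = $66,920. Book value $668,730.
Year 5: 2,998 × $35 = $104,930. Book value $563,800.
Accumulated through year 5 = $1,008,895 − $563,800 = $445,095.

$445,095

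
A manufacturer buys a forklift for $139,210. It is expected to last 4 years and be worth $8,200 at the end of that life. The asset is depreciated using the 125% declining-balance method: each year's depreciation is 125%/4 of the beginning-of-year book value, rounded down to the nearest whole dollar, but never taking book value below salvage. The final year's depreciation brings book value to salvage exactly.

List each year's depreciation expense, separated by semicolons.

Depreciable base = $139,210 − $8,200 = $131,010.
Year 1: ⌊$139,210 × 125%/4⌋ = $43,503. Book value $95,707.
Year 2: ⌊$95,707 × 125%/4⌋ = $29,908. Book value $65,799.
Year 3: ⌊$65,799 × 125%/4⌋ = $20,562. Book value $45,237.
Year 4 (final): $45,237 − $8,200 = $37,037. Book value $8,200.

$43,503; $29,908; $20,562; $37,037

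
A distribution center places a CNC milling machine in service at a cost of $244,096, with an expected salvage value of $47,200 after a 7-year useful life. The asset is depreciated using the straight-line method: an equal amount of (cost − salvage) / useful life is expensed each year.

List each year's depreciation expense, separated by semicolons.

$28,128; $28,128; $28,128; $28,128; $28,128; $28,128; $28,128

Depreciable base = $244,096 − $47,200 = $196,896.
Annual expense = $196,896 / 7 = $28,128.
End of year 1: book value $215,968.
End of year 2: book value $187,840.
End of year 3: book value $159,712.
End of year 4: book value $131,584.
End of year 5: book value $103,456.
End of year 6: book value $75,328.
End of year 7: book value $47,200.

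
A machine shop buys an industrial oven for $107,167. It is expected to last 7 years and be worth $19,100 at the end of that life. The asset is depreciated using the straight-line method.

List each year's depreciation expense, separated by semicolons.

$12,581; $12,581; $12,581; $12,581; $12,581; $12,581; $12,581

Depreciable base = $107,167 − $19,100 = $88,067.
Annual expense = $88,067 / 7 = $12,581.
End of year 1: book value $94,586.
End of year 2: book value $82,005.
End of year 3: book value $69,424.
End of year 4: book value $56,843.
End of year 5: book value $44,262.
End of year 6: book value $31,681.
End of year 7: book value $19,100.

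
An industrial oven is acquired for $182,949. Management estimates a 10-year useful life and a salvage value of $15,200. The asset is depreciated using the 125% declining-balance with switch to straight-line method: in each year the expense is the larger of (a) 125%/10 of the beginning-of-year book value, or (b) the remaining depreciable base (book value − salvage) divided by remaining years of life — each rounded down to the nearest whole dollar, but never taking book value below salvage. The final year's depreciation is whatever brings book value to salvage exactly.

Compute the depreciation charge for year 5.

Depreciable base = $182,949 − $15,200 = $167,749.
Year 1: DB = ⌊$182,949 × 125%/10⌋ = $22,868; SL = ⌊$167,749/10⌋ = $16,774 → take DB $22,868. Book value $160,081.
Year 2: DB = ⌊$160,081 × 125%/10⌋ = $20,010; SL = ⌊$144,881/9⌋ = $16,097 → take DB $20,010. Book value $140,071.
Year 3: DB = ⌊$140,071 × 125%/10⌋ = $17,508; SL = ⌊$124,871/8⌋ = $15,608 → take DB $17,508. Book value $122,563.
Year 4: DB = ⌊$122,563 × 125%/10⌋ = $15,320; SL = ⌊$107,363/7⌋ = $15,337 → take SL $15,337. Book value $107,226.
Year 5: DB = ⌊$107,226 × 125%/10⌋ = $13,403; SL = ⌊$92,026/6⌋ = $15,337 → take SL $15,337. Book value $91,889.

$15,337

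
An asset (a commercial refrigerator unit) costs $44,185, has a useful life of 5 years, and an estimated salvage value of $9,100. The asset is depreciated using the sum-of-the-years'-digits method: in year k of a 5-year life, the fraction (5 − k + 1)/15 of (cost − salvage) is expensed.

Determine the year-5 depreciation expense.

$2,339

Depreciable base = $44,185 − $9,100 = $35,085.
Sum of the years' digits = 5+4+3+2+1 = 15.
Year 1: $35,085 × 5/15 = $11,695. Book value $32,490.
Year 2: $35,085 × 4/15 = $9,356. Book value $23,134.
Year 3: $35,085 × 3/15 = $7,017. Book value $16,117.
Year 4: $35,085 × 2/15 = $4,678. Book value $11,439.
Year 5: $35,085 × 1/15 = $2,339. Book value $9,100.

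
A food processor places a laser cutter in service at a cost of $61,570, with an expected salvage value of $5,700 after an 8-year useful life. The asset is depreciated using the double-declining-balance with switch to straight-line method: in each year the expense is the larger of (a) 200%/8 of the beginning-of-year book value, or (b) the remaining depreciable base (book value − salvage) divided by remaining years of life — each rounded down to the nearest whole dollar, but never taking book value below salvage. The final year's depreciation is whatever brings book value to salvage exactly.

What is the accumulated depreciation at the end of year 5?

Depreciable base = $61,570 − $5,700 = $55,870.
Year 1: DB = ⌊$61,570 × 200%/8⌋ = $15,392; SL = ⌊$55,870/8⌋ = $6,983 → take DB $15,392. Book value $46,178.
Year 2: DB = ⌊$46,178 × 200%/8⌋ = $11,544; SL = ⌊$40,478/7⌋ = $5,782 → take DB $11,544. Book value $34,634.
Year 3: DB = ⌊$34,634 × 200%/8⌋ = $8,658; SL = ⌊$28,934/6⌋ = $4,822 → take DB $8,658. Book value $25,976.
Year 4: DB = ⌊$25,976 × 200%/8⌋ = $6,494; SL = ⌊$20,276/5⌋ = $4,055 → take DB $6,494. Book value $19,482.
Year 5: DB = ⌊$19,482 × 200%/8⌋ = $4,870; SL = ⌊$13,782/4⌋ = $3,445 → take DB $4,870. Book value $14,612.
Accumulated through year 5 = $61,570 − $14,612 = $46,958.

$46,958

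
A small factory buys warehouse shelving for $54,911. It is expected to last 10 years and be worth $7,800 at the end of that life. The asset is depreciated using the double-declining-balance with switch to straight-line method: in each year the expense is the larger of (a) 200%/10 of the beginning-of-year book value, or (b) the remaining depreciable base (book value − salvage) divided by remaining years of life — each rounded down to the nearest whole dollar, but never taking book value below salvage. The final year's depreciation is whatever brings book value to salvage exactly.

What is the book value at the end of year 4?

$22,493

Depreciable base = $54,911 − $7,800 = $47,111.
Year 1: DB = ⌊$54,911 × 200%/10⌋ = $10,982; SL = ⌊$47,111/10⌋ = $4,711 → take DB $10,982. Book value $43,929.
Year 2: DB = ⌊$43,929 × 200%/10⌋ = $8,785; SL = ⌊$36,129/9⌋ = $4,014 → take DB $8,785. Book value $35,144.
Year 3: DB = ⌊$35,144 × 200%/10⌋ = $7,028; SL = ⌊$27,344/8⌋ = $3,418 → take DB $7,028. Book value $28,116.
Year 4: DB = ⌊$28,116 × 200%/10⌋ = $5,623; SL = ⌊$20,316/7⌋ = $2,902 → take DB $5,623. Book value $22,493.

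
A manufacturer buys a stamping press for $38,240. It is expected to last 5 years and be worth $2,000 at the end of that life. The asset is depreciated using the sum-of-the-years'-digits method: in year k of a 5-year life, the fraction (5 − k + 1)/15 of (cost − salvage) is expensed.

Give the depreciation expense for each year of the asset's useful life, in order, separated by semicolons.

$12,080; $9,664; $7,248; $4,832; $2,416

Depreciable base = $38,240 − $2,000 = $36,240.
Sum of the years' digits = 5+4+3+2+1 = 15.
Year 1: $36,240 × 5/15 = $12,080. Book value $26,160.
Year 2: $36,240 × 4/15 = $9,664. Book value $16,496.
Year 3: $36,240 × 3/15 = $7,248. Book value $9,248.
Year 4: $36,240 × 2/15 = $4,832. Book value $4,416.
Year 5: $36,240 × 1/15 = $2,416. Book value $2,000.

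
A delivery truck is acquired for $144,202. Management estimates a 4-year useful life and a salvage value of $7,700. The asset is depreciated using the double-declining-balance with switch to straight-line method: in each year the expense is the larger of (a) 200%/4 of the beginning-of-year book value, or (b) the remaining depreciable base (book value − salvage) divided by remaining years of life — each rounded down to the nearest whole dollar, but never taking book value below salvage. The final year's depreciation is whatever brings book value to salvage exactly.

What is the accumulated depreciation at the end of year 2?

Depreciable base = $144,202 − $7,700 = $136,502.
Year 1: DB = ⌊$144,202 × 200%/4⌋ = $72,101; SL = ⌊$136,502/4⌋ = $34,125 → take DB $72,101. Book value $72,101.
Year 2: DB = ⌊$72,101 × 200%/4⌋ = $36,050; SL = ⌊$64,401/3⌋ = $21,467 → take DB $36,050. Book value $36,051.
Accumulated through year 2 = $144,202 − $36,051 = $108,151.

$108,151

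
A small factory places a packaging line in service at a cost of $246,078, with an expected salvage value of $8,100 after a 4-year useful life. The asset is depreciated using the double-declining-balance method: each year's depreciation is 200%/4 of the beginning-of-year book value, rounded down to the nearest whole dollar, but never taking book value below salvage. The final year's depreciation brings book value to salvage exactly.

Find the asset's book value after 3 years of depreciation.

Depreciable base = $246,078 − $8,100 = $237,978.
Year 1: ⌊$246,078 × 200%/4⌋ = $123,039. Book value $123,039.
Year 2: ⌊$123,039 × 200%/4⌋ = $61,519. Book value $61,520.
Year 3: ⌊$61,520 × 200%/4⌋ = $30,760. Book value $30,760.

$30,760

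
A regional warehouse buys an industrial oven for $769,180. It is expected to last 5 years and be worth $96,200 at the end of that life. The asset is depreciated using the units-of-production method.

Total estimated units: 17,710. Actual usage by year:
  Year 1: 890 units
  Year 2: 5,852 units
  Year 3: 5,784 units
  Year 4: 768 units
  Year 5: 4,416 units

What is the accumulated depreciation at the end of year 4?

$505,172

Depreciable base = $769,180 − $96,200 = $672,980.
Rate = $672,980 / 17,710 units = $38 per unit.
Year 1: 890 × $38 = $33,820. Book value $735,360.
Year 2: 5,852 × $38 = $222,376. Book value $512,984.
Year 3: 5,784 × $38 = $219,792. Book value $293,192.
Year 4: 768 × $38 = $29,184. Book value $264,008.
Accumulated through year 4 = $769,180 − $264,008 = $505,172.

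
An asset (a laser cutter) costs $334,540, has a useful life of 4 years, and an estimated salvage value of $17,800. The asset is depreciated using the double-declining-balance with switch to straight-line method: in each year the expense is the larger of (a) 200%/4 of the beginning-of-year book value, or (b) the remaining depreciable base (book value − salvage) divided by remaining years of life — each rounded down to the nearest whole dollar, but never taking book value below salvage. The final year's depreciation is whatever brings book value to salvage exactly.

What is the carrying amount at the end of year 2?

Depreciable base = $334,540 − $17,800 = $316,740.
Year 1: DB = ⌊$334,540 × 200%/4⌋ = $167,270; SL = ⌊$316,740/4⌋ = $79,185 → take DB $167,270. Book value $167,270.
Year 2: DB = ⌊$167,270 × 200%/4⌋ = $83,635; SL = ⌊$149,470/3⌋ = $49,823 → take DB $83,635. Book value $83,635.

$83,635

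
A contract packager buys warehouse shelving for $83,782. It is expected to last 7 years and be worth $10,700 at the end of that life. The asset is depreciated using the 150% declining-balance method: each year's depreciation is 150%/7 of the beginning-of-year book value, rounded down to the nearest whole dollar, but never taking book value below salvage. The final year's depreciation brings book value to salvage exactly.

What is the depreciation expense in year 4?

$8,708

Depreciable base = $83,782 − $10,700 = $73,082.
Year 1: ⌊$83,782 × 150%/7⌋ = $17,953. Book value $65,829.
Year 2: ⌊$65,829 × 150%/7⌋ = $14,106. Book value $51,723.
Year 3: ⌊$51,723 × 150%/7⌋ = $11,083. Book value $40,640.
Year 4: ⌊$40,640 × 150%/7⌋ = $8,708. Book value $31,932.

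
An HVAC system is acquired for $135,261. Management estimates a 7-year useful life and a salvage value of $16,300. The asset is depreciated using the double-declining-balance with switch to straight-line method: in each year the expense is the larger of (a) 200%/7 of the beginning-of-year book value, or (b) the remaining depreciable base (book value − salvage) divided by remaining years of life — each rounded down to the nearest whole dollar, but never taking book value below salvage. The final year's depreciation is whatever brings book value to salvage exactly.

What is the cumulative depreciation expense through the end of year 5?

$110,111

Depreciable base = $135,261 − $16,300 = $118,961.
Year 1: DB = ⌊$135,261 × 200%/7⌋ = $38,646; SL = ⌊$118,961/7⌋ = $16,994 → take DB $38,646. Book value $96,615.
Year 2: DB = ⌊$96,615 × 200%/7⌋ = $27,604; SL = ⌊$80,315/6⌋ = $13,385 → take DB $27,604. Book value $69,011.
Year 3: DB = ⌊$69,011 × 200%/7⌋ = $19,717; SL = ⌊$52,711/5⌋ = $10,542 → take DB $19,717. Book value $49,294.
Year 4: DB = ⌊$49,294 × 200%/7⌋ = $14,084; SL = ⌊$32,994/4⌋ = $8,248 → take DB $14,084. Book value $35,210.
Year 5: DB = ⌊$35,210 × 200%/7⌋ = $10,060; SL = ⌊$18,910/3⌋ = $6,303 → take DB $10,060. Book value $25,150.
Accumulated through year 5 = $135,261 − $25,150 = $110,111.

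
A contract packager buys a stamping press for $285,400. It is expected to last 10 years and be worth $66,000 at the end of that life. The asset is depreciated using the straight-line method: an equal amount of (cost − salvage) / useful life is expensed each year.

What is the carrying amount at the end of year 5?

$175,700

Depreciable base = $285,400 − $66,000 = $219,400.
Annual expense = $219,400 / 10 = $21,940.
End of year 1: book value $263,460.
End of year 2: book value $241,520.
End of year 3: book value $219,580.
End of year 4: book value $197,640.
End of year 5: book value $175,700.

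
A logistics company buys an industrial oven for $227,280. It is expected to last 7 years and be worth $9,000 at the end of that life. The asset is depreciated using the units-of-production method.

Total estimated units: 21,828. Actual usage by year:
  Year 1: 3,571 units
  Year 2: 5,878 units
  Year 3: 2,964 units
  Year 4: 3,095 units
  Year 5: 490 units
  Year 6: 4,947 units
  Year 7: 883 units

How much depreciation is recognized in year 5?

Depreciable base = $227,280 − $9,000 = $218,280.
Rate = $218,280 / 21,828 units = $10 per unit.
Year 1: 3,571 × $10 = $35,710. Book value $191,570.
Year 2: 5,878 × $10 = $58,780. Book value $132,790.
Year 3: 2,964 × $10 = $29,640. Book value $103,150.
Year 4: 3,095 × $10 = $30,950. Book value $72,200.
Year 5: 490 × $10 = $4,900. Book value $67,300.

$4,900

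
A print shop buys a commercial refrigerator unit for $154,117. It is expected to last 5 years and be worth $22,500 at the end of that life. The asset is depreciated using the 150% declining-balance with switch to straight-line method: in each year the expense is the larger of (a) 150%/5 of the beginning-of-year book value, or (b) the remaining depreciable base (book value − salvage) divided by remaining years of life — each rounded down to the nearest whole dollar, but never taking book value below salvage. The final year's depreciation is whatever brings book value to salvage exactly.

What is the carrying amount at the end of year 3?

Depreciable base = $154,117 − $22,500 = $131,617.
Year 1: DB = ⌊$154,117 × 150%/5⌋ = $46,235; SL = ⌊$131,617/5⌋ = $26,323 → take DB $46,235. Book value $107,882.
Year 2: DB = ⌊$107,882 × 150%/5⌋ = $32,364; SL = ⌊$85,382/4⌋ = $21,345 → take DB $32,364. Book value $75,518.
Year 3: DB = ⌊$75,518 × 150%/5⌋ = $22,655; SL = ⌊$53,018/3⌋ = $17,672 → take DB $22,655. Book value $52,863.

$52,863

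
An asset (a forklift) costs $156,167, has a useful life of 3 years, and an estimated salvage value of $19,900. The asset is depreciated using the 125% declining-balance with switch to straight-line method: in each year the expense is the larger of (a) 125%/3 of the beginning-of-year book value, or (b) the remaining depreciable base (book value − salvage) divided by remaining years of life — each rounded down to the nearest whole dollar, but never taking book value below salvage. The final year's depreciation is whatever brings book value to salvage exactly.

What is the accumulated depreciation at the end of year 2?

Depreciable base = $156,167 − $19,900 = $136,267.
Year 1: DB = ⌊$156,167 × 125%/3⌋ = $65,069; SL = ⌊$136,267/3⌋ = $45,422 → take DB $65,069. Book value $91,098.
Year 2: DB = ⌊$91,098 × 125%/3⌋ = $37,957; SL = ⌊$71,198/2⌋ = $35,599 → take DB $37,957. Book value $53,141.
Accumulated through year 2 = $156,167 − $53,141 = $103,026.

$103,026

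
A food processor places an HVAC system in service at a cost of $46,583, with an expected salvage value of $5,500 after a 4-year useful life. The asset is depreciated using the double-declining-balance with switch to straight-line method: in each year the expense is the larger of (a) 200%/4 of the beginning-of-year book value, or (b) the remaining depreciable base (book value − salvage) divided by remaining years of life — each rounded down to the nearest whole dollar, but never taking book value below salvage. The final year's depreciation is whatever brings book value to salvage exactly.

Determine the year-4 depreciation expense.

Depreciable base = $46,583 − $5,500 = $41,083.
Year 1: DB = ⌊$46,583 × 200%/4⌋ = $23,291; SL = ⌊$41,083/4⌋ = $10,270 → take DB $23,291. Book value $23,292.
Year 2: DB = ⌊$23,292 × 200%/4⌋ = $11,646; SL = ⌊$17,792/3⌋ = $5,930 → take DB $11,646. Book value $11,646.
Year 3: DB = ⌊$11,646 × 200%/4⌋ = $5,823; SL = ⌊$6,146/2⌋ = $3,073 → take DB $5,823. Book value $5,823.
Year 4 (final): $5,823 − $5,500 = $323. Book value $5,500.

$323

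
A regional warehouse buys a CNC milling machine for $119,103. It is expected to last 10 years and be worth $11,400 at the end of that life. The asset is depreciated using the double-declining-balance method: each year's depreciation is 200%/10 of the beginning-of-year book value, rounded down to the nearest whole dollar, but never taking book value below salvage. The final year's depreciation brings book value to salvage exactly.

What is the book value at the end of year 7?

$24,980

Depreciable base = $119,103 − $11,400 = $107,703.
Year 1: ⌊$119,103 × 200%/10⌋ = $23,820. Book value $95,283.
Year 2: ⌊$95,283 × 200%/10⌋ = $19,056. Book value $76,227.
Year 3: ⌊$76,227 × 200%/10⌋ = $15,245. Book value $60,982.
Year 4: ⌊$60,982 × 200%/10⌋ = $12,196. Book value $48,786.
Year 5: ⌊$48,786 × 200%/10⌋ = $9,757. Book value $39,029.
Year 6: ⌊$39,029 × 200%/10⌋ = $7,805. Book value $31,224.
Year 7: ⌊$31,224 × 200%/10⌋ = $6,244. Book value $24,980.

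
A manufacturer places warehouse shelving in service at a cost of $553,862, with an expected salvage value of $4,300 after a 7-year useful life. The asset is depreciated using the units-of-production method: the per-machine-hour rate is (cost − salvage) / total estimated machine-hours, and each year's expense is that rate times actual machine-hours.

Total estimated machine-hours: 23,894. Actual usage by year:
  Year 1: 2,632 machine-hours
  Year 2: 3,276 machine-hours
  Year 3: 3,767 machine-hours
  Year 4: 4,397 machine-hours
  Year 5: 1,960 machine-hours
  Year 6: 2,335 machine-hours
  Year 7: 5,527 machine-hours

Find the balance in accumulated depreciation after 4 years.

Depreciable base = $553,862 − $4,300 = $549,562.
Rate = $549,562 / 23,894 machine-hours = $23 per machine-hour.
Year 1: 2,632 × $23 = $60,536. Book value $493,326.
Year 2: 3,276 × $23 = $75,348. Book value $417,978.
Year 3: 3,767 × $23 = $86,641. Book value $331,337.
Year 4: 4,397 × $23 = $101,131. Book value $230,206.
Accumulated through year 4 = $553,862 − $230,206 = $323,656.

$323,656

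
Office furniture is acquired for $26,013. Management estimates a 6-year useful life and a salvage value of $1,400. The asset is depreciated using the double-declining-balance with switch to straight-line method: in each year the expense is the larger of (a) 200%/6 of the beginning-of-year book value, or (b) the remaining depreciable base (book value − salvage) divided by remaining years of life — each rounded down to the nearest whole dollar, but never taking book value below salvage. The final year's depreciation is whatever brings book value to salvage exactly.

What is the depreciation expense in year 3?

Depreciable base = $26,013 − $1,400 = $24,613.
Year 1: DB = ⌊$26,013 × 200%/6⌋ = $8,671; SL = ⌊$24,613/6⌋ = $4,102 → take DB $8,671. Book value $17,342.
Year 2: DB = ⌊$17,342 × 200%/6⌋ = $5,780; SL = ⌊$15,942/5⌋ = $3,188 → take DB $5,780. Book value $11,562.
Year 3: DB = ⌊$11,562 × 200%/6⌋ = $3,854; SL = ⌊$10,162/4⌋ = $2,540 → take DB $3,854. Book value $7,708.

$3,854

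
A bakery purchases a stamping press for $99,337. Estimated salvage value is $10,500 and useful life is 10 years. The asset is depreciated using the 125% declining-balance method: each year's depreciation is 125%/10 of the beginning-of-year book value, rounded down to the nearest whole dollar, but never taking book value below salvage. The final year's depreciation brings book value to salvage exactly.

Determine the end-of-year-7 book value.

Depreciable base = $99,337 − $10,500 = $88,837.
Year 1: ⌊$99,337 × 125%/10⌋ = $12,417. Book value $86,920.
Year 2: ⌊$86,920 × 125%/10⌋ = $10,865. Book value $76,055.
Year 3: ⌊$76,055 × 125%/10⌋ = $9,506. Book value $66,549.
Year 4: ⌊$66,549 × 125%/10⌋ = $8,318. Book value $58,231.
Year 5: ⌊$58,231 × 125%/10⌋ = $7,278. Book value $50,953.
Year 6: ⌊$50,953 × 125%/10⌋ = $6,369. Book value $44,584.
Year 7: ⌊$44,584 × 125%/10⌋ = $5,573. Book value $39,011.

$39,011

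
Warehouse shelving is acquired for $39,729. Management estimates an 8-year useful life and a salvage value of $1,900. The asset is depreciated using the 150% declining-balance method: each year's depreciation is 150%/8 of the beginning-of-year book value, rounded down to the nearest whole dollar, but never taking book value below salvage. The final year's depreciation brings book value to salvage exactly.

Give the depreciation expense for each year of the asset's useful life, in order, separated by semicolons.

$7,449; $6,052; $4,917; $3,995; $3,246; $2,638; $2,143; $7,389

Depreciable base = $39,729 − $1,900 = $37,829.
Year 1: ⌊$39,729 × 150%/8⌋ = $7,449. Book value $32,280.
Year 2: ⌊$32,280 × 150%/8⌋ = $6,052. Book value $26,228.
Year 3: ⌊$26,228 × 150%/8⌋ = $4,917. Book value $21,311.
Year 4: ⌊$21,311 × 150%/8⌋ = $3,995. Book value $17,316.
Year 5: ⌊$17,316 × 150%/8⌋ = $3,246. Book value $14,070.
Year 6: ⌊$14,070 × 150%/8⌋ = $2,638. Book value $11,432.
Year 7: ⌊$11,432 × 150%/8⌋ = $2,143. Book value $9,289.
Year 8 (final): $9,289 − $1,900 = $7,389. Book value $1,900.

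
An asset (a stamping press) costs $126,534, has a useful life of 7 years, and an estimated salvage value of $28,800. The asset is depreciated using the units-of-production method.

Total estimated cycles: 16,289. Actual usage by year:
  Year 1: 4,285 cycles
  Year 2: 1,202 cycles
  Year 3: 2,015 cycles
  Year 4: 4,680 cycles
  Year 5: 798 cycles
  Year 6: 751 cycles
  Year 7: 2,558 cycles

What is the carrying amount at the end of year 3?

$81,522

Depreciable base = $126,534 − $28,800 = $97,734.
Rate = $97,734 / 16,289 cycles = $6 per cycle.
Year 1: 4,285 × $6 = $25,710. Book value $100,824.
Year 2: 1,202 × $6 = $7,212. Book value $93,612.
Year 3: 2,015 × $6 = $12,090. Book value $81,522.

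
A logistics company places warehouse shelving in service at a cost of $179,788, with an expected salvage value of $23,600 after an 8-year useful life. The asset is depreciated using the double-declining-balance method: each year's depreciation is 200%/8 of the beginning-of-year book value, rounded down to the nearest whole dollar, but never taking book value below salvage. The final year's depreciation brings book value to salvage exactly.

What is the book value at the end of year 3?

Depreciable base = $179,788 − $23,600 = $156,188.
Year 1: ⌊$179,788 × 200%/8⌋ = $44,947. Book value $134,841.
Year 2: ⌊$134,841 × 200%/8⌋ = $33,710. Book value $101,131.
Year 3: ⌊$101,131 × 200%/8⌋ = $25,282. Book value $75,849.

$75,849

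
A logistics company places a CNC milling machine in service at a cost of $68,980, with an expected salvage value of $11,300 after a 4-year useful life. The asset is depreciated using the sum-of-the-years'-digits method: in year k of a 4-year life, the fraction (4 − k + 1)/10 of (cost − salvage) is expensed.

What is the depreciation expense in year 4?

$5,768

Depreciable base = $68,980 − $11,300 = $57,680.
Sum of the years' digits = 4+3+2+1 = 10.
Year 1: $57,680 × 4/10 = $23,072. Book value $45,908.
Year 2: $57,680 × 3/10 = $17,304. Book value $28,604.
Year 3: $57,680 × 2/10 = $11,536. Book value $17,068.
Year 4: $57,680 × 1/10 = $5,768. Book value $11,300.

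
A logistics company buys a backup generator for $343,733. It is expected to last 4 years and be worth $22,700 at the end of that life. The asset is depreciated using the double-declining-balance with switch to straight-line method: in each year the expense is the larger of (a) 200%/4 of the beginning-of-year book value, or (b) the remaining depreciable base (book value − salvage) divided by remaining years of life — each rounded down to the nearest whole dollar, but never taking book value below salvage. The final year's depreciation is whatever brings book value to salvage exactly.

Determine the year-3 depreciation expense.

Depreciable base = $343,733 − $22,700 = $321,033.
Year 1: DB = ⌊$343,733 × 200%/4⌋ = $171,866; SL = ⌊$321,033/4⌋ = $80,258 → take DB $171,866. Book value $171,867.
Year 2: DB = ⌊$171,867 × 200%/4⌋ = $85,933; SL = ⌊$149,167/3⌋ = $49,722 → take DB $85,933. Book value $85,934.
Year 3: DB = ⌊$85,934 × 200%/4⌋ = $42,967; SL = ⌊$63,234/2⌋ = $31,617 → take DB $42,967. Book value $42,967.

$42,967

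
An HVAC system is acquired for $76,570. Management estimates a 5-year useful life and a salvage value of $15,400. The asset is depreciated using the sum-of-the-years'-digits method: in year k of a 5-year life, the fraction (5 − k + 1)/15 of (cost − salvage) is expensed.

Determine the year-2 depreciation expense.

$16,312

Depreciable base = $76,570 − $15,400 = $61,170.
Sum of the years' digits = 5+4+3+2+1 = 15.
Year 1: $61,170 × 5/15 = $20,390. Book value $56,180.
Year 2: $61,170 × 4/15 = $16,312. Book value $39,868.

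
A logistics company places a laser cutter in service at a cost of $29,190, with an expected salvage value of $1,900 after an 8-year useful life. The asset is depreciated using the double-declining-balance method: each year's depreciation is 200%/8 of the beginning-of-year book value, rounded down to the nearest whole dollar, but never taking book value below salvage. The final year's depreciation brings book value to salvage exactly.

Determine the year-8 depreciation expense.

Depreciable base = $29,190 − $1,900 = $27,290.
Year 1: ⌊$29,190 × 200%/8⌋ = $7,297. Book value $21,893.
Year 2: ⌊$21,893 × 200%/8⌋ = $5,473. Book value $16,420.
Year 3: ⌊$16,420 × 200%/8⌋ = $4,105. Book value $12,315.
Year 4: ⌊$12,315 × 200%/8⌋ = $3,078. Book value $9,237.
Year 5: ⌊$9,237 × 200%/8⌋ = $2,309. Book value $6,928.
Year 6: ⌊$6,928 × 200%/8⌋ = $1,732. Book value $5,196.
Year 7: ⌊$5,196 × 200%/8⌋ = $1,299. Book value $3,897.
Year 8 (final): $3,897 − $1,900 = $1,997. Book value $1,900.

$1,997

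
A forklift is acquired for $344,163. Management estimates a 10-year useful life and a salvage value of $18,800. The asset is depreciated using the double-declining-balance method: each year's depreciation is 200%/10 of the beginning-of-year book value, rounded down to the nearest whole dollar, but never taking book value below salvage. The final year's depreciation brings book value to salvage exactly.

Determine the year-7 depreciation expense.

Depreciable base = $344,163 − $18,800 = $325,363.
Year 1: ⌊$344,163 × 200%/10⌋ = $68,832. Book value $275,331.
Year 2: ⌊$275,331 × 200%/10⌋ = $55,066. Book value $220,265.
Year 3: ⌊$220,265 × 200%/10⌋ = $44,053. Book value $176,212.
Year 4: ⌊$176,212 × 200%/10⌋ = $35,242. Book value $140,970.
Year 5: ⌊$140,970 × 200%/10⌋ = $28,194. Book value $112,776.
Year 6: ⌊$112,776 × 200%/10⌋ = $22,555. Book value $90,221.
Year 7: ⌊$90,221 × 200%/10⌋ = $18,044. Book value $72,177.

$18,044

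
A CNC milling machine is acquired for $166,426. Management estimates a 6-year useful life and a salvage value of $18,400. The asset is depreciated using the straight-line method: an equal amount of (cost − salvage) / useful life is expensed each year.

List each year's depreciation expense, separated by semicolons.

$24,671; $24,671; $24,671; $24,671; $24,671; $24,671

Depreciable base = $166,426 − $18,400 = $148,026.
Annual expense = $148,026 / 6 = $24,671.
End of year 1: book value $141,755.
End of year 2: book value $117,084.
End of year 3: book value $92,413.
End of year 4: book value $67,742.
End of year 5: book value $43,071.
End of year 6: book value $18,400.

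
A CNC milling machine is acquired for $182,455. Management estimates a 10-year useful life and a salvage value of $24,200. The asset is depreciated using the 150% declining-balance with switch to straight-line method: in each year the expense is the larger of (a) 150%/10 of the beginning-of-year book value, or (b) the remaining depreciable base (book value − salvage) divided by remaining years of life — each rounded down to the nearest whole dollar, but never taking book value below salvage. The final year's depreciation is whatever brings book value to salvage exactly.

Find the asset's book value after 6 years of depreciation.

Depreciable base = $182,455 − $24,200 = $158,255.
Year 1: DB = ⌊$182,455 × 150%/10⌋ = $27,368; SL = ⌊$158,255/10⌋ = $15,825 → take DB $27,368. Book value $155,087.
Year 2: DB = ⌊$155,087 × 150%/10⌋ = $23,263; SL = ⌊$130,887/9⌋ = $14,543 → take DB $23,263. Book value $131,824.
Year 3: DB = ⌊$131,824 × 150%/10⌋ = $19,773; SL = ⌊$107,624/8⌋ = $13,453 → take DB $19,773. Book value $112,051.
Year 4: DB = ⌊$112,051 × 150%/10⌋ = $16,807; SL = ⌊$87,851/7⌋ = $12,550 → take DB $16,807. Book value $95,244.
Year 5: DB = ⌊$95,244 × 150%/10⌋ = $14,286; SL = ⌊$71,044/6⌋ = $11,840 → take DB $14,286. Book value $80,958.
Year 6: DB = ⌊$80,958 × 150%/10⌋ = $12,143; SL = ⌊$56,758/5⌋ = $11,351 → take DB $12,143. Book value $68,815.

$68,815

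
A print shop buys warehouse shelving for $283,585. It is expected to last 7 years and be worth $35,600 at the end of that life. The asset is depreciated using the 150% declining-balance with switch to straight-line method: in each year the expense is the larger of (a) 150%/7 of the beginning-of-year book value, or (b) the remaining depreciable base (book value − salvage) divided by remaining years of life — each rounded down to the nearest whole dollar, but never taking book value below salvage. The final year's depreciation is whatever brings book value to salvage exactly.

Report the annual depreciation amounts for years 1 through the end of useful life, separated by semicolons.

Depreciable base = $283,585 − $35,600 = $247,985.
Year 1: DB = ⌊$283,585 × 150%/7⌋ = $60,768; SL = ⌊$247,985/7⌋ = $35,426 → take DB $60,768. Book value $222,817.
Year 2: DB = ⌊$222,817 × 150%/7⌋ = $47,746; SL = ⌊$187,217/6⌋ = $31,202 → take DB $47,746. Book value $175,071.
Year 3: DB = ⌊$175,071 × 150%/7⌋ = $37,515; SL = ⌊$139,471/5⌋ = $27,894 → take DB $37,515. Book value $137,556.
Year 4: DB = ⌊$137,556 × 150%/7⌋ = $29,476; SL = ⌊$101,956/4⌋ = $25,489 → take DB $29,476. Book value $108,080.
Year 5: DB = ⌊$108,080 × 150%/7⌋ = $23,160; SL = ⌊$72,480/3⌋ = $24,160 → take SL $24,160. Book value $83,920.
Year 6: DB = ⌊$83,920 × 150%/7⌋ = $17,982; SL = ⌊$48,320/2⌋ = $24,160 → take SL $24,160. Book value $59,760.
Year 7 (final): $59,760 − $35,600 = $24,160. Book value $35,600.

$60,768; $47,746; $37,515; $29,476; $24,160; $24,160; $24,160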